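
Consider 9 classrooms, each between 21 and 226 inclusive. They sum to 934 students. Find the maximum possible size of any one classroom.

226

To make one classroom as large as possible, make the other 8 as small as possible.
The other 8 contribute at least 8 × 21 = 168, leaving at most 934 − 168 = 766.
But each classroom is capped at 226, so the maximum is 226.
Achievable: one at 226 and the other 8 totalling 708, which fits since 8 × 21 ≤ 708 ≤ 8 × 226.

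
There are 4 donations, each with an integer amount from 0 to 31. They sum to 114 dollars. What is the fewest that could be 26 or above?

Each value short of 26 is at most 25, costing at least 31 − 25 = 6 against the maximum total of 124.
We can afford to lose at most 124 − 114 = 10, so at most ⌊10/6⌋ = 1 fall short, and at least 3 are ≥ 26.
Exactly 3 works: 3 values at 31 and 1 at 25 total 118; lower one of the high values by 4 (still ≥ 26) to hit 114.

3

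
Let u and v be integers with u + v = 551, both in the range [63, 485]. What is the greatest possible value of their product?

75900

For a fixed sum, the product uv is largest when u and v are as close as possible.
Taking u = 275 and v = 276 (both in [63, 485]) gives uv = 75900.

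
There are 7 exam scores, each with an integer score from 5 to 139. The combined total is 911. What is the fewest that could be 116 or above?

Suppose at most 7 − j of them reach 116; then j values are ≤ 115 and the rest ≤ 139.
The total is then ≤ 115·j + 139·(7 − j) = 973 − 24j. For this to be ≥ 911 we need j ≤ 2, so at least 7 − 2 = 5 must reach 116.
Exactly 5 works: 5 values at 139 and 2 at 115 total 925; lower one of the high values by 14 (still ≥ 116) to hit 911.

5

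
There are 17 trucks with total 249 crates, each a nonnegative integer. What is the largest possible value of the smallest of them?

14

The average is 249/17 < 15, so some value is ≤ 14.
Taking 6 copies of 14 and 11 copies of 15 gives exactly 249, so 14 is attained.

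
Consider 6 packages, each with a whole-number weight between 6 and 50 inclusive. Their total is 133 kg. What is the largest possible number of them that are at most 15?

Each value at 15 or below falls at least 50 − 15 = 35 short of the ceiling 50.
The ceiling total is 6 × 50 = 300, and we need 133, so at most ⌊(300 − 133)/35⌋ = 4 can be that low.
k = 4 is achieved by 4 values at 15 and 2 at 50, total 160; lower one of the 50's by 27 (still > 15) to reach 133.

4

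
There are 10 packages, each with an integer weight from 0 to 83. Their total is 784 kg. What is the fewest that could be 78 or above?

3

Each value short of 78 is at most 77, costing at least 83 − 77 = 6 against the maximum total of 830.
We can afford to lose at most 830 − 784 = 46, so at most ⌊46/6⌋ = 7 fall short, and at least 3 are ≥ 78.
Exactly 3 works: 3 values at 83 and 7 at 77 total 788; lower one of the high values by 4 (still ≥ 78) to hit 784.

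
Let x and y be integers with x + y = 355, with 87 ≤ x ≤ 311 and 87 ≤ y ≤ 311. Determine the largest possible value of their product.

For a fixed sum, the product xy is largest when x and y are as close as possible.
Taking x = 177 and y = 178 (both in [87, 311]) gives xy = 31506.

31506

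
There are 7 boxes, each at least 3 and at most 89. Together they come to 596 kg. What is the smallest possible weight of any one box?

62

To make one box as small as possible, make the other 6 as large as possible.
The other 6 contribute at most 6 × 89 = 534, leaving at least 596 − 534 = 62.
Since 62 ≥ 3, this is achievable: one at 62 and 6 at 89.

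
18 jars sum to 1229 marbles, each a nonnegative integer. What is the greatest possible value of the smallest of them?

68

If every one of the 18 were at least 69, the total would be at least 18 × 69 = 1242 > 1229.
Achievable: 13 of them at 68 and 5 at 69 total 1229.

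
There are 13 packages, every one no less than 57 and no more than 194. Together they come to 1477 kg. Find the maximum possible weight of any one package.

194

To make one package as large as possible, make the other 12 as small as possible.
The other 12 contribute at least 12 × 57 = 684, leaving at most 1477 − 684 = 793.
But each package is capped at 194, so the maximum is 194.
Achievable: one at 194 and the other 12 totalling 1283, which fits since 12 × 57 ≤ 1283 ≤ 12 × 194.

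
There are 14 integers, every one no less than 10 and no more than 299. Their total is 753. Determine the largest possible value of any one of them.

299

To make one integer as large as possible, make the other 13 as small as possible.
The other 13 contribute at least 13 × 10 = 130, leaving at most 753 − 130 = 623.
But each integer is capped at 299, so the maximum is 299.
Achievable: one at 299 and the other 13 totalling 454, which fits since 13 × 10 ≤ 454 ≤ 13 × 299.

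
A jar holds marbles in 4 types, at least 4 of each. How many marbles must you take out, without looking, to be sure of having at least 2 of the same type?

In the worst case you draw 1 of each of the 4 types: 4 × 1 = 4.
One more forces 2 of some type, so 4 + 1 = 5.

5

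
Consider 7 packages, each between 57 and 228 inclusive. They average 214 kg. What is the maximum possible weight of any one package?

To make one package as large as possible, make the other 6 as small as possible.
The total is 7 × 214 = 1498.
The other 6 contribute at least 6 × 57 = 342, leaving at most 1498 − 342 = 1156.
But each package is capped at 228, so the maximum is 228.
Achievable: one at 228 and the other 6 totalling 1270, which fits since 6 × 57 ≤ 1270 ≤ 6 × 228.

228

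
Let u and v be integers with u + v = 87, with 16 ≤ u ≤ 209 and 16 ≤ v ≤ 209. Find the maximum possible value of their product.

uv = u(87 − u) is maximized when u is as near 87/2 as the bounds allow.
Taking u = 43 and v = 44 (both in [16, 209]) gives uv = 1892.

1892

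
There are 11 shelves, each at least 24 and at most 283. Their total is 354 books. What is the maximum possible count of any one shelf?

114

To make one shelf as large as possible, make the other 10 as small as possible.
The other 10 contribute at least 10 × 24 = 240, leaving at most 354 − 240 = 114.
Since 114 ≤ 283, this is achievable: one at 114 and 10 at 24.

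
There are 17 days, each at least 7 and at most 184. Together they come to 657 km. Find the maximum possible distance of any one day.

To make one day as large as possible, make the other 16 as small as possible.
The other 16 contribute at least 16 × 7 = 112, leaving at most 657 − 112 = 545.
But each day is capped at 184, so the maximum is 184.
Achievable: one at 184 and the other 16 totalling 473, which fits since 16 × 7 ≤ 473 ≤ 16 × 184.

184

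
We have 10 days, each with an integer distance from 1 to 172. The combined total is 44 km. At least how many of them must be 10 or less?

Each value above 10 is at least 11, contributing at least 11 − 1 = 10 above the floor 1.
The sum exceeds the floor total 10 by 34, so at most ⌊34/10⌋ = 3 exceed 10, and at least 7 are ≤ 10.
Exactly 7 works: 7 values at 1 and 3 at 11 total 40; raise one of the low values by 4 (still ≤ 10) to hit 44.

7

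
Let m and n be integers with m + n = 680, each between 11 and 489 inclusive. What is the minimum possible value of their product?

For a fixed sum, mn is smallest when m and n are as far apart as possible.
At the endpoint m = 191, n = 680 − 191 = 489, so mn = 191 × 489 = 93399.

93399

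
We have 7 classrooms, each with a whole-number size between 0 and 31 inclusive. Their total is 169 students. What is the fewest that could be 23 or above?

Each value short of 23 is at most 22, costing at least 31 − 22 = 9 against the maximum total of 217.
We can afford to lose at most 217 − 169 = 48, so at most ⌊48/9⌋ = 5 fall short, and at least 2 are ≥ 23.
Exactly 2 works: 2 values at 31 and 5 at 22 total 172; lower one of the high values by 3 (still ≥ 23) to hit 169.

2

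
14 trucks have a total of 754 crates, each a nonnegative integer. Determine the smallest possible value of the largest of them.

54

If every one of the 14 were at most 53, the total would be at most 14 × 53 = 742 < 754.
Taking 2 copies of 53 and 12 copies of 54 gives exactly 754, so 54 is attained.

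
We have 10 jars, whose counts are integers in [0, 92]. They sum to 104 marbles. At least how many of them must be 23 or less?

6

Let j be the number exceeding 23. Then the total is ≥ 24·j + 0·(10 − j) = 0 + 24j.
So 24j ≤ 104 and j ≤ 4; hence at least 10 − 4 = 6 are ≤ 23.
Exactly 6 works: 6 values at 0 and 4 at 24 total 96; raise one of the low values by 8 (still ≤ 23) to hit 104.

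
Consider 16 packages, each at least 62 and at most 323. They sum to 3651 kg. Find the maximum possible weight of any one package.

To make one package as large as possible, make the other 15 as small as possible.
The other 15 contribute at least 15 × 62 = 930, leaving at most 3651 − 930 = 2721.
But each package is capped at 323, so the maximum is 323.
Achievable: one at 323 and the other 15 totalling 3328, which fits since 15 × 62 ≤ 3328 ≤ 15 × 323.

323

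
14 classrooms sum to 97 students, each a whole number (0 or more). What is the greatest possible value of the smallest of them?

6

If every one of the 14 were at least 7, the total would be at least 14 × 7 = 98 > 97.
Equality holds with 1 value of 6 and 13 values of 7.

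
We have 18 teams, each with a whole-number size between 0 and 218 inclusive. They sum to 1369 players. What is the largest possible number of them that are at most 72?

17

Each value at 72 or below falls at least 218 − 72 = 146 short of the ceiling 218.
The ceiling total is 18 × 218 = 3924, and we need 1369, so at most ⌊(3924 − 1369)/146⌋ = 17 can be that low.
k = 17 is achieved by 17 values at 72 and 1 at 218, total 1442; lower one of the 218's by 73 (still > 72) to reach 1369.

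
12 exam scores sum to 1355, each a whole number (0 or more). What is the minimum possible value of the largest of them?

If every one of the 12 were at most 112, the total would be at most 12 × 112 = 1344 < 1355.
Equality holds with 11 values of 113 and 1 value of 112.

113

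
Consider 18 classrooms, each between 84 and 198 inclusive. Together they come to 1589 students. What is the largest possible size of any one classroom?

Maximizing one value means minimizing the remaining 17.
The other 17 contribute at least 17 × 84 = 1428, leaving at most 1589 − 1428 = 161.
Since 161 ≤ 198, this is achievable: one at 161 and 17 at 84.

161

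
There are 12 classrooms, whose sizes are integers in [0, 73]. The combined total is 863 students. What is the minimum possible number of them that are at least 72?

Each value short of 72 is at most 71, costing at least 73 − 71 = 2 against the maximum total of 876.
We can afford to lose at most 876 − 863 = 13, so at most ⌊13/2⌋ = 6 fall short, and at least 6 are ≥ 72.
Exactly 6 works: 6 values at 73 and 6 at 71 total 864; lower one of the high values by 1 (still ≥ 72) to hit 863.

6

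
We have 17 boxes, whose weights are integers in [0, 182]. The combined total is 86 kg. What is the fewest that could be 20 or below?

Let j be the number exceeding 20. Then the total is ≥ 21·j + 0·(17 − j) = 0 + 21j.
So 21j ≤ 86 and j ≤ 4; hence at least 17 − 4 = 13 are ≤ 20.
Exactly 13 works: 13 values at 0 and 4 at 21 total 84; raise one of the low values by 2 (still ≤ 20) to hit 86.

13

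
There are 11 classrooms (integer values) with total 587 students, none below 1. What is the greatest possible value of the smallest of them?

53

The average is 587/11 < 54, so some value is ≤ 53.
Achievable: 7 of them at 53 and 4 at 54 total 587.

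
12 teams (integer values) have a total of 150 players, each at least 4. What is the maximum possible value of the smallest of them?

12

If every one of the 12 were at least 13, the total would be at least 12 × 13 = 156 > 150.
Equality holds with 6 values of 12 and 6 values of 13.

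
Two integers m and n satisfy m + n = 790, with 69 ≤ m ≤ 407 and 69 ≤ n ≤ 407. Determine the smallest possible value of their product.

For a fixed sum, mn is smallest when m and n are as far apart as possible.
The extreme feasible split is m = 383, n = 407, giving mn = 155881.

155881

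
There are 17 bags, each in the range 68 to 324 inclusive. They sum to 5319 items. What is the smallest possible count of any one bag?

Minimizing one value means maximizing the remaining 16.
The other 16 contribute at most 16 × 324 = 5184, leaving at least 5319 − 5184 = 135.
Since 135 ≥ 68, this is achievable: one at 135 and 16 at 324.

135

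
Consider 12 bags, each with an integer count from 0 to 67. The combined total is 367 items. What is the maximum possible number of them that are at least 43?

With k values at 43 or above and the rest at least 0, the sum is at least 0 + 43k.
Since the sum is 367, we need 43k ≤ 367, i.e. k ≤ 8.
k = 8 is achieved by 8 values at 43 and 4 at 0, total 344; add 23 to one value (staying below 43) to reach 367.

8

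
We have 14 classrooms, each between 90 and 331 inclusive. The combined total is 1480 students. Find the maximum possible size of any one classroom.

310

Maximizing one value means minimizing the remaining 13.
The other 13 contribute at least 13 × 90 = 1170, leaving at most 1480 − 1170 = 310.
Since 310 ≤ 331, this is achievable: one at 310 and 13 at 90.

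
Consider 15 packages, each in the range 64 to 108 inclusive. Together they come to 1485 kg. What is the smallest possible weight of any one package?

64

Minimizing one value means maximizing the remaining 14.
The other 14 can take up 14 × 108 = 1512 ≥ 1485 − 64, so one package can sit at its floor of 64.
Achievable: one at 64 and the other 14 totalling 1421, which fits since 14 × 64 ≤ 1421 ≤ 14 × 108.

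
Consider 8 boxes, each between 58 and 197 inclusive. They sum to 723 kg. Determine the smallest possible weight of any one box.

58

Minimizing one value means maximizing the remaining 7.
The other 7 can take up 7 × 197 = 1379 ≥ 723 − 58, so one box can sit at its floor of 58.
Achievable: one at 58 and the other 7 totalling 665, which fits since 7 × 58 ≤ 665 ≤ 7 × 197.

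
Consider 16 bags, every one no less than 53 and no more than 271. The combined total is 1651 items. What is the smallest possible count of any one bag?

Minimizing one value means maximizing the remaining 15.
The other 15 can take up 15 × 271 = 4065 ≥ 1651 − 53, so one bag can sit at its floor of 53.
Achievable: one at 53 and the other 15 totalling 1598, which fits since 15 × 53 ≤ 1598 ≤ 15 × 271.

53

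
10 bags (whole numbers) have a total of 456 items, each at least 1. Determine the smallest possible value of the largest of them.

46

Some value must be at least ⌈456/10⌉ = 46, since 10 × 45 = 450 < 456.
Achievable: 6 of them at 46 and 4 at 45 total 456.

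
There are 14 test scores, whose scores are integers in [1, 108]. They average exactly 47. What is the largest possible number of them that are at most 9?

The total is 14 × 47 = 658.
Each value at 9 or below falls at least 108 − 9 = 99 short of the ceiling 108.
The ceiling total is 14 × 108 = 1512, and we need 658, so at most ⌊(1512 − 658)/99⌋ = 8 can be that low.
k = 8 is achieved by 8 values at 9 and 6 at 108, total 720; lower one of the 108's by 62 (still > 9) to reach 658.

8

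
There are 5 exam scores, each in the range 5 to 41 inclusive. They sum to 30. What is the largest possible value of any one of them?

10

To make one score as large as possible, make the other 4 as small as possible.
The other 4 contribute at least 4 × 5 = 20, leaving at most 30 − 20 = 10.
Since 10 ≤ 41, this is achievable: one at 10 and 4 at 5.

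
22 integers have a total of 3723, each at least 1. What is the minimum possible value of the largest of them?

The average is 3723/22 > 169, so not all 22 can be 169 or less; the largest is ≥ 170.
Equality holds with 5 values of 170 and 17 values of 169.

170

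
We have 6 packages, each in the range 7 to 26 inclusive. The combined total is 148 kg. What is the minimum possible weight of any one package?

To make one package as small as possible, make the other 5 as large as possible.
The other 5 contribute at most 5 × 26 = 130, leaving at least 148 − 130 = 18.
Since 18 ≥ 7, this is achievable: one at 18 and 5 at 26.

18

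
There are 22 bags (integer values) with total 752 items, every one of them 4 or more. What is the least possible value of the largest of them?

Some value must be at least ⌈752/22⌉ = 35, since 22 × 34 = 748 < 752.
Equality holds with 4 values of 35 and 18 values of 34.

35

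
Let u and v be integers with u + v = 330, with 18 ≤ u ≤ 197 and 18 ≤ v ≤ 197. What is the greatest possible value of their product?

27225

For a fixed sum, the product uv is largest when u and v are as close as possible.
Taking u = 165 and v = 165 (both in [18, 197]) gives uv = 27225.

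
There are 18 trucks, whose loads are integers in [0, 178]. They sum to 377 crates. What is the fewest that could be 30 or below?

6

If only k of them are at most 30, the other 18 − k are at least 31, so the total is at least (18 − k)·31 + k·0.
This is ≤ 377, so (18 − k)·31 + 0k ≤ 377, which gives k ≥ 6.
Exactly 6 works: 6 values at 0 and 12 at 31 total 372; raise one of the low values by 5 (still ≤ 30) to hit 377.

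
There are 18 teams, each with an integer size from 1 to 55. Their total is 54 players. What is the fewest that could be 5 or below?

If only k of them are at most 5, the other 18 − k are at least 6, so the total is at least (18 − k)·6 + k·1.
This is ≤ 54, so (18 − k)·6 + 1k ≤ 54, which gives k ≥ 11.
Exactly 11 works: 11 values at 1 and 7 at 6 total 53; raise one of the low values by 1 (still ≤ 5) to hit 54.

11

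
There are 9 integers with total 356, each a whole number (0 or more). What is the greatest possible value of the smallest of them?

The 9 values sum to 356, so their minimum is at most ⌊356/9⌋ = 39.
Equality holds with 4 values of 39 and 5 values of 40.

39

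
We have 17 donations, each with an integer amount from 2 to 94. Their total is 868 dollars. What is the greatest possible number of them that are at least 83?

10

If k of the values are ≥ 83, the total is ≥ 83k + 2(17 − k).
Setting 83k + 2(17 − k) ≤ 868 gives 81k ≤ 834, so k ≤ 10.
k = 10 is achieved by 10 values at 83 and 7 at 2, total 844; add 24 to one value (staying below 83) to reach 868.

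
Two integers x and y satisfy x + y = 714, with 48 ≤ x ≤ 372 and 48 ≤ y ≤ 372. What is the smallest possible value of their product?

127224

For a fixed sum, xy is smallest when x and y are as far apart as possible.
At the endpoint x = 342, y = 714 − 342 = 372, so xy = 342 × 372 = 127224.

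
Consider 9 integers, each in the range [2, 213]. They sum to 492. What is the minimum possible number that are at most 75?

3

Each value above 75 is at least 76, contributing at least 76 − 2 = 74 above the floor 2.
The sum exceeds the floor total 18 by 474, so at most ⌊474/74⌋ = 6 exceed 75, and at least 3 are ≤ 75.
Exactly 3 works: 3 values at 2 and 6 at 76 total 462; raise one of the low values by 30 (still ≤ 75) to hit 492.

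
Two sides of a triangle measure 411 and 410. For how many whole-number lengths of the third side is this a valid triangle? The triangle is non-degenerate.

819

The triangle inequality gives |411 − 410| < c < 411 + 410, i.e. 1 < c < 821.
So c can be any integer from 2 to 820: 819 values.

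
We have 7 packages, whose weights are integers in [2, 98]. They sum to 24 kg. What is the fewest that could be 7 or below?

If only k of them are at most 7, the other 7 − k are at least 8, so the total is at least (7 − k)·8 + k·2.
This is ≤ 24, so (7 − k)·8 + 2k ≤ 24, which gives k ≥ 6.
Exactly 6 works: 6 values at 2 and 1 at 8 total 20; raise one of the low values by 4 (still ≤ 7) to hit 24.

6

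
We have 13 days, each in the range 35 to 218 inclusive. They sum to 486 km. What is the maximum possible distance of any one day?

66

Maximizing one value means minimizing the remaining 12.
The other 12 contribute at least 12 × 35 = 420, leaving at most 486 − 420 = 66.
Since 66 ≤ 218, this is achievable: one at 66 and 12 at 35.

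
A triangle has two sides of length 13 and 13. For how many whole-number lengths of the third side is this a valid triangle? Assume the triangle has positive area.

25

The triangle inequality gives |13 − 13| < c < 13 + 13, i.e. 0 < c < 26.
So c can be any integer from 1 to 25: 25 values.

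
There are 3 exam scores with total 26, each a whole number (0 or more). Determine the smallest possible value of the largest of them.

The average is 26/3 > 8, so not all 3 can be 8 or less; the largest is ≥ 9.
Achievable: 2 of them at 9 and 1 at 8 total 26.

9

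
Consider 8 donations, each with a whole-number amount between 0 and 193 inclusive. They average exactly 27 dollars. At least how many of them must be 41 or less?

The total is 8 × 27 = 216.
Each value above 41 is at least 42, contributing at least 42 − 0 = 42 above the floor 0.
The sum exceeds the floor total 0 by 216, so at most ⌊216/42⌋ = 5 exceed 41, and at least 3 are ≤ 41.
Exactly 3 works: 3 values at 0 and 5 at 42 total 210; raise one of the low values by 6 (still ≤ 41) to hit 216.

3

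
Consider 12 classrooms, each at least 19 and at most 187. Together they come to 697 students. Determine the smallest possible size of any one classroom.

Minimizing one value means maximizing the remaining 11.
The other 11 can take up 11 × 187 = 2057 ≥ 697 − 19, so one classroom can sit at its floor of 19.
Achievable: one at 19 and the other 11 totalling 678, which fits since 11 × 19 ≤ 678 ≤ 11 × 187.

19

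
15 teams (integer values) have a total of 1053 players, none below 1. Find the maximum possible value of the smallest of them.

The average is 1053/15 < 71, so some value is ≤ 70.
Equality holds with 12 values of 70 and 3 values of 71.

70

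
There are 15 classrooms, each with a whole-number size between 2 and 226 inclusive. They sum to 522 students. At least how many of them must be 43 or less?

4

Let j be the number exceeding 43. Then the total is ≥ 44·j + 2·(15 − j) = 30 + 42j.
So 42j ≤ 492 and j ≤ 11; hence at least 15 − 11 = 4 are ≤ 43.
Exactly 4 works: 4 values at 2 and 11 at 44 total 492; raise one of the low values by 30 (still ≤ 43) to hit 522.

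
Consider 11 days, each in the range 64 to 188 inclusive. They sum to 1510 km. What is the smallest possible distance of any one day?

To make one day as small as possible, make the other 10 as large as possible.
The other 10 can take up 10 × 188 = 1880 ≥ 1510 − 64, so one day can sit at its floor of 64.
Achievable: one at 64 and the other 10 totalling 1446, which fits since 10 × 64 ≤ 1446 ≤ 10 × 188.

64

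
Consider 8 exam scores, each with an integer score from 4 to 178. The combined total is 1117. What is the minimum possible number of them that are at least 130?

Suppose at most 8 − j of them reach 130; then j values are ≤ 129 and the rest ≤ 178.
The total is then ≤ 129·j + 178·(8 − j) = 1424 − 49j. For this to be ≥ 1117 we need j ≤ 6, so at least 8 − 6 = 2 must reach 130.
Exactly 2 works: 2 values at 178 and 6 at 129 total 1130; lower one of the high values by 13 (still ≥ 130) to hit 1117.

2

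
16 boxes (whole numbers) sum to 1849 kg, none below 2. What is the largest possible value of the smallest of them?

115

The 16 values sum to 1849, so their minimum is at most ⌊1849/16⌋ = 115.
Achievable: 7 of them at 115 and 9 at 116 total 1849.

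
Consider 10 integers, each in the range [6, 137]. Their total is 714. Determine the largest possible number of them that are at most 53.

Suppose k of them are at most 53. Those contribute at most 53 each and the rest at most 137 each.
So the total is at most 53k + 137(10 − k) = 1370 − 84k. This must still be ≥ 714, so k ≤ 7.
k = 7 is achieved by 7 values at 53 and 3 at 137, total 782; lower one of the 137's by 68 (still > 53) to reach 714.

7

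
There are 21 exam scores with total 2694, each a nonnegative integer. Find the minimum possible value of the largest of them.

129

The average is 2694/21 > 128, so not all 21 can be 128 or less; the largest is ≥ 129.
Achievable: 6 of them at 129 and 15 at 128 total 2694.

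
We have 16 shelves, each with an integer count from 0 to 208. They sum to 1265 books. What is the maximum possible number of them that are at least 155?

With k values at 155 or above and the rest at least 0, the sum is at least 0 + 155k.
Since the sum is 1265, we need 155k ≤ 1265, i.e. k ≤ 8.
k = 8 is achieved by 8 values at 155 and 8 at 0, total 1240; add 25 to one value (staying below 155) to reach 1265.

8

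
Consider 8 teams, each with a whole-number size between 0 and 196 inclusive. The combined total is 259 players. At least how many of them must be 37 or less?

Each value above 37 is at least 38, contributing at least 38 − 0 = 38 above the floor 0.
The sum exceeds the floor total 0 by 259, so at most ⌊259/38⌋ = 6 exceed 37, and at least 2 are ≤ 37.
Exactly 2 works: 2 values at 0 and 6 at 38 total 228; raise one of the low values by 31 (still ≤ 37) to hit 259.

2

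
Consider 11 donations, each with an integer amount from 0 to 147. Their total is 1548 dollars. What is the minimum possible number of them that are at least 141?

Each value short of 141 is at most 140, costing at least 147 − 140 = 7 against the maximum total of 1617.
We can afford to lose at most 1617 − 1548 = 69, so at most ⌊69/7⌋ = 9 fall short, and at least 2 are ≥ 141.
Exactly 2 works: 2 values at 147 and 9 at 140 total 1554; lower one of the high values by 6 (still ≥ 141) to hit 1548.

2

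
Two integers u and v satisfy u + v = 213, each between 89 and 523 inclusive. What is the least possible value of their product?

uv = u(213 − u) is concave in u, so over [89, 124] it is minimized at an endpoint.
At the endpoint u = 89, v = 213 − 89 = 124, so uv = 89 × 124 = 11036.

11036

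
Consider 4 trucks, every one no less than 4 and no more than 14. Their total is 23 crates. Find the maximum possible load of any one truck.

11

Maximizing one value means minimizing the remaining 3.
The other 3 contribute at least 3 × 4 = 12, leaving at most 23 − 12 = 11.
Since 11 ≤ 14, this is achievable: one at 11 and 3 at 4.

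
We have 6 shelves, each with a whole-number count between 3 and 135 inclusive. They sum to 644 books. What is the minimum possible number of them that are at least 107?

If only k of them are at least 107, the other 6 − k are at most 106, so the total is at most k·135 + (6 − k)·106.
This must reach 644, so k·135 + (6 − k)·106 ≥ 644, giving k ≥ 1.
Exactly 1 works: 1 value at 135 and 5 at 106 total 665; lower one of the high values by 21 (still ≥ 107) to hit 644.

1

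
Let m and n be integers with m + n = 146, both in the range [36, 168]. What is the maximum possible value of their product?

5329

With m + n fixed, mn peaks when the two are closest together.
Taking m = 73 and n = 73 (both in [36, 168]) gives mn = 5329.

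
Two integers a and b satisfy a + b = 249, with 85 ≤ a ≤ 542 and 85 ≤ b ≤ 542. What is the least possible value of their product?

13940

For a fixed sum, ab is smallest when a and b are as far apart as possible.
At the endpoint a = 85, b = 249 − 85 = 164, so ab = 85 × 164 = 13940.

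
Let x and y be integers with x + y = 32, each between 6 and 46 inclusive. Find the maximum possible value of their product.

256

For a fixed sum, the product xy is largest when x and y are as close as possible.
Taking x = 16 and y = 16 (both in [6, 46]) gives xy = 256.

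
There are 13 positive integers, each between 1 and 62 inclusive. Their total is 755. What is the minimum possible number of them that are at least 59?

1

If only k of them are at least 59, the other 13 − k are at most 58, so the total is at most k·62 + (13 − k)·58.
This must reach 755, so k·62 + (13 − k)·58 ≥ 755, giving k ≥ 1.
Exactly 1 works: 1 value at 62 and 12 at 58 total 758; lower one of the high values by 3 (still ≥ 59) to hit 755.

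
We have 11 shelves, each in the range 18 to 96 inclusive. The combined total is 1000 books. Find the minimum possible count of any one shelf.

To make one shelf as small as possible, make the other 10 as large as possible.
The other 10 contribute at most 10 × 96 = 960, leaving at least 1000 − 960 = 40.
Since 40 ≥ 18, this is achievable: one at 40 and 10 at 96.

40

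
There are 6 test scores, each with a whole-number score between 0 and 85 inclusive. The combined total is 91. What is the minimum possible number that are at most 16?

If only k of them are at most 16, the other 6 − k are at least 17, so the total is at least (6 − k)·17 + k·0.
This is ≤ 91, so (6 − k)·17 + 0k ≤ 91, which gives k ≥ 1.
Exactly 1 works: 1 value at 0 and 5 at 17 total 85; raise one of the low values by 6 (still ≤ 16) to hit 91.

1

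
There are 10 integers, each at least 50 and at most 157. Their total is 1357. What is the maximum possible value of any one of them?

157

To make one integer as large as possible, make the other 9 as small as possible.
The other 9 contribute at least 9 × 50 = 450, leaving at most 1357 − 450 = 907.
But each integer is capped at 157, so the maximum is 157.
Achievable: one at 157 and the other 9 totalling 1200, which fits since 9 × 50 ≤ 1200 ≤ 9 × 157.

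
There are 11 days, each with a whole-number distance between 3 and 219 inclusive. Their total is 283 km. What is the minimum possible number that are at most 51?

6

Each value above 51 is at least 52, contributing at least 52 − 3 = 49 above the floor 3.
The sum exceeds the floor total 33 by 250, so at most ⌊250/49⌋ = 5 exceed 51, and at least 6 are ≤ 51.
Exactly 6 works: 6 values at 3 and 5 at 52 total 278; raise one of the low values by 5 (still ≤ 51) to hit 283.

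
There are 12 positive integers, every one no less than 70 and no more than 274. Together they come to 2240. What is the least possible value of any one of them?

To make one integer as small as possible, make the other 11 as large as possible.
The other 11 can take up 11 × 274 = 3014 ≥ 2240 − 70, so one integer can sit at its floor of 70.
Achievable: one at 70 and the other 11 totalling 2170, which fits since 11 × 70 ≤ 2170 ≤ 11 × 274.

70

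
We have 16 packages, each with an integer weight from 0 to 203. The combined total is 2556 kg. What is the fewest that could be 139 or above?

If only k of them are at least 139, the other 16 − k are at most 138, so the total is at most k·203 + (16 − k)·138.
This must reach 2556, so k·203 + (16 − k)·138 ≥ 2556, giving k ≥ 6.
Exactly 6 works: 6 values at 203 and 10 at 138 total 2598; lower one of the high values by 42 (still ≥ 139) to hit 2556.

6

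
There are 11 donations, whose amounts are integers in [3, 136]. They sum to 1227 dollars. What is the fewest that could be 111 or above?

Suppose at most 11 − j of them reach 111; then j values are ≤ 110 and the rest ≤ 136.
The total is then ≤ 110·j + 136·(11 − j) = 1496 − 26j. For this to be ≥ 1227 we need j ≤ 10, so at least 11 − 10 = 1 must reach 111.
Exactly 1 works: 1 value at 136 and 10 at 110 total 1236; lower one of the high values by 9 (still ≥ 111) to hit 1227.

1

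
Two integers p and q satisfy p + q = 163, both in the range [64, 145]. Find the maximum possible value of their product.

For a fixed sum, the product pq is largest when p and q are as close as possible.
Taking p = 81 and q = 82 (both in [64, 145]) gives pq = 6642.

6642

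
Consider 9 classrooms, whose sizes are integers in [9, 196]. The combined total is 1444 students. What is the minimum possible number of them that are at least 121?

Suppose at most 9 − j of them reach 121; then j values are ≤ 120 and the rest ≤ 196.
The total is then ≤ 120·j + 196·(9 − j) = 1764 − 76j. For this to be ≥ 1444 we need j ≤ 4, so at least 9 − 4 = 5 must reach 121.
Exactly 5 works: 5 values at 196 and 4 at 120 total 1460; lower one of the high values by 16 (still ≥ 121) to hit 1444.

5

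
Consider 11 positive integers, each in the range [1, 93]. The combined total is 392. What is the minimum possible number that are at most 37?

1

Let j be the number exceeding 37. Then the total is ≥ 38·j + 1·(11 − j) = 11 + 37j.
So 37j ≤ 381 and j ≤ 10; hence at least 11 − 10 = 1 are ≤ 37.
Exactly 1 works: 1 value at 1 and 10 at 38 total 381; raise one of the low values by 11 (still ≤ 37) to hit 392.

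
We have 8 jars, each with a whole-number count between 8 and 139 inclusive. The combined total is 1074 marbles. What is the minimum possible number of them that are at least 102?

Suppose at most 8 − j of them reach 102; then j values are ≤ 101 and the rest ≤ 139.
The total is then ≤ 101·j + 139·(8 − j) = 1112 − 38j. For this to be ≥ 1074 we need j ≤ 1, so at least 8 − 1 = 7 must reach 102.
Exactly 7 works: 7 values at 139 and 1 at 101 total 1074.

7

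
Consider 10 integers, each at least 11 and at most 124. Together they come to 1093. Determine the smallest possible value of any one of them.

11

Minimizing one value means maximizing the remaining 9.
The other 9 can take up 9 × 124 = 1116 ≥ 1093 − 11, so one integer can sit at its floor of 11.
Achievable: one at 11 and the other 9 totalling 1082, which fits since 9 × 11 ≤ 1082 ≤ 9 × 124.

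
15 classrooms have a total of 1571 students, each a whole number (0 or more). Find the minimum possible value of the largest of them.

105

The 15 values sum to 1571, so their maximum is at least ⌈1571/15⌉ = 105.
Equality holds with 11 values of 105 and 4 values of 104.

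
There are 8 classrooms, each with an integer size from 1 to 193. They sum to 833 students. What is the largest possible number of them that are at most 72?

5

Each value at 72 or below falls at least 193 − 72 = 121 short of the ceiling 193.
The ceiling total is 8 × 193 = 1544, and we need 833, so at most ⌊(1544 − 833)/121⌋ = 5 can be that low.
k = 5 is achieved by 5 values at 72 and 3 at 193, total 939; lower one of the 193's by 106 (still > 72) to reach 833.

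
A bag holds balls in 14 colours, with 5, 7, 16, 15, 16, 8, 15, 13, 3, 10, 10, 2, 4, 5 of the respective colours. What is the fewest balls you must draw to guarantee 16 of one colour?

In the worst case you take as many as possible of each colour without reaching 16: 5 + 7 + 15 + 15 + 15 + 8 + 15 + 13 + 3 + 10 + 10 + 2 + 4 + 5 = 127.
The next one must give 16 of some colour, so 127 + 1 = 128.

128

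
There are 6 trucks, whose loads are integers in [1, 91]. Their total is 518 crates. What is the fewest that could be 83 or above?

3

If only k of them are at least 83, the other 6 − k are at most 82, so the total is at most k·91 + (6 − k)·82.
This must reach 518, so k·91 + (6 − k)·82 ≥ 518, giving k ≥ 3.
Exactly 3 works: 3 values at 91 and 3 at 82 total 519; lower one of the high values by 1 (still ≥ 83) to hit 518.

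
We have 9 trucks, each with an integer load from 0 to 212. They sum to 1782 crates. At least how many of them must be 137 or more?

8

If only k of them are at least 137, the other 9 − k are at most 136, so the total is at most k·212 + (9 − k)·136.
This must reach 1782, so k·212 + (9 − k)·136 ≥ 1782, giving k ≥ 8.
Exactly 8 works: 8 values at 212 and 1 at 136 total 1832; lower one of the high values by 50 (still ≥ 137) to hit 1782.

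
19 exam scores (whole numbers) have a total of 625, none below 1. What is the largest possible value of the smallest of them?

32

If every one of the 19 were at least 33, the total would be at least 19 × 33 = 627 > 625.
Equality holds with 2 values of 32 and 17 values of 33.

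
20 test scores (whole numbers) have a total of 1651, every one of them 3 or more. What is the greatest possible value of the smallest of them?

If every one of the 20 were at least 83, the total would be at least 20 × 83 = 1660 > 1651.
Equality holds with 9 values of 82 and 11 values of 83.

82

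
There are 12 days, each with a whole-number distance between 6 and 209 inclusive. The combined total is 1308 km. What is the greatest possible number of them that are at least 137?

9

Suppose k of them are at least 137. Those contribute at least 137 each and the other 12 − k at least 6 each.
So the total is at least 137k + 6(12 − k) = 72 + 131k. This must be ≤ 1308, giving k ≤ 9.
k = 9 is achieved by 9 values at 137 and 3 at 6, total 1251; add 57 to one value (staying below 137) to reach 1308.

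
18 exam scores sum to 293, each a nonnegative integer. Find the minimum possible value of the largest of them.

The 18 values sum to 293, so their maximum is at least ⌈293/18⌉ = 17.
Taking 13 copies of 16 and 5 copies of 17 gives exactly 293, so 17 is attained.

17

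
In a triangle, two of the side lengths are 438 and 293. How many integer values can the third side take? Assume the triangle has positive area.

The triangle inequality gives |438 − 293| < c < 438 + 293, i.e. 145 < c < 731.
So c can be any integer from 146 to 730: 585 values.

585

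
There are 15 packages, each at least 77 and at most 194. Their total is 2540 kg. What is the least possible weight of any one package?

77

Minimizing one value means maximizing the remaining 14.
The other 14 can take up 14 × 194 = 2716 ≥ 2540 − 77, so one package can sit at its floor of 77.
Achievable: one at 77 and the other 14 totalling 2463, which fits since 14 × 77 ≤ 2463 ≤ 14 × 194.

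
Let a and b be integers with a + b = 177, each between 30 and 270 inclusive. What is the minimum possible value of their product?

4410

For a fixed sum, ab is smallest when a and b are as far apart as possible.
The extreme feasible split is a = 30, b = 147, giving ab = 4410.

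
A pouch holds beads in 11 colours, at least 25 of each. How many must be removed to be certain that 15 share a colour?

You could draw 14 of every colour without reaching 15 of any — 154 in all.
One more forces 15 of some colour, so 154 + 1 = 155.

155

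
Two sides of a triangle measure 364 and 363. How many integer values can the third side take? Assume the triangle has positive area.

725

The triangle inequality gives |364 − 363| < c < 364 + 363, i.e. 1 < c < 727.
So c can be any integer from 2 to 726: 725 values.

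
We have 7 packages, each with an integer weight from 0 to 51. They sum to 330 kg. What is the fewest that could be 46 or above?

3

Each value short of 46 is at most 45, costing at least 51 − 45 = 6 against the maximum total of 357.
We can afford to lose at most 357 − 330 = 27, so at most ⌊27/6⌋ = 4 fall short, and at least 3 are ≥ 46.
Exactly 3 works: 3 values at 51 and 4 at 45 total 333; lower one of the high values by 3 (still ≥ 46) to hit 330.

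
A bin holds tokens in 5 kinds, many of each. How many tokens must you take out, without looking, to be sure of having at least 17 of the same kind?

In the worst case you draw 16 of each of the 5 kinds: 5 × 16 = 80.
One more forces 17 of some kind, so 80 + 1 = 81.

81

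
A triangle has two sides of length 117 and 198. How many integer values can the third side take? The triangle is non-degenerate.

The triangle inequality gives |117 − 198| < c < 117 + 198, i.e. 81 < c < 315.
So c can be any integer from 82 to 314: 233 values.

233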